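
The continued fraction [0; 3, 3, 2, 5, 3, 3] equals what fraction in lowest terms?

Fold from the inside: start with 3/1.
  3 + 1/3 = 10/3
  5 + 3/10 = 53/10
  2 + 10/53 = 116/53
  3 + 53/116 = 401/116
  3 + 116/401 = 1319/401
  0 + 401/1319 = 401/1319

401/1319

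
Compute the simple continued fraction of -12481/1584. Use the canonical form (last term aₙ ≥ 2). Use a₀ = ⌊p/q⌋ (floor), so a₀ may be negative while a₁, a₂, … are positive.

-12481 = -8·1584 + 191
1584 = 8·191 + 56
191 = 3·56 + 23
56 = 2·23 + 10
23 = 2·10 + 3
10 = 3·3 + 1
3 = 3·1 + 0  (stop)
So -12481/1584 = [-8; 8, 3, 2, 2, 3, 3].

[-8; 8, 3, 2, 2, 3, 3]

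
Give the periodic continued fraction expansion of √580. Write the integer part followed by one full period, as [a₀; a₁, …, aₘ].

a₀ = ⌊√580⌋ = 24.
With m₀=0, d₀=1 and mₖ₊₁ = dₖaₖ − mₖ, dₖ₊₁ = (n − mₖ₊₁²)/dₖ, aₖ₊₁ = ⌊(a₀+mₖ₊₁)/dₖ₊₁⌋:
  k=1: m=24, d=4, a=12
  k=2: m=24, d=1, a=48
d=1 and a=2a₀=48 at k=2, so the next step gives (m, d) = (24, 4) again — its k=1 value — and the period has length 2.

[24; 12, 48]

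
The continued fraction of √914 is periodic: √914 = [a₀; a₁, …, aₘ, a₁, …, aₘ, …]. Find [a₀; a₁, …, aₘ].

[30; 4, 3, 3, 4, 60]

a₀ = ⌊√914⌋ = 30.
With m₀=0, d₀=1 and mₖ₊₁ = dₖaₖ − mₖ, dₖ₊₁ = (n − mₖ₊₁²)/dₖ, aₖ₊₁ = ⌊(a₀+mₖ₊₁)/dₖ₊₁⌋:
  k=1: m=30, d=14, a=4
  k=2: m=26, d=17, a=3
  k=3: m=25, d=17, a=3
  k=4: m=26, d=14, a=4
  k=5: m=30, d=1, a=60
d=1 and a=2a₀=60 at k=5, so the next step gives (m, d) = (30, 14) again — its k=1 value — and the period has length 5.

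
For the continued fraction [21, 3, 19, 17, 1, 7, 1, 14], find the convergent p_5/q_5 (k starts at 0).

177403/8318

Using pₖ = aₖpₖ₋₁ + pₖ₋₂, qₖ = aₖqₖ₋₁ + qₖ₋₂ (with p₋₁=1, p₋₂=0, q₋₁=0, q₋₂=1):
  k=0: a=21, p=21, q=1
  k=1: a=3, p=64, q=3
  k=2: a=19, p=1237, q=58
  k=3: a=17, p=21093, q=989
  k=4: a=1, p=22330, q=1047
  k=5: a=7, p=177403, q=8318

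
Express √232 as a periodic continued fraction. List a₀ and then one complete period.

[15; 4, 3, 7, 3, 4, 30]

a₀ = ⌊√232⌋ = 15.
With m₀=0, d₀=1 and mₖ₊₁ = dₖaₖ − mₖ, dₖ₊₁ = (n − mₖ₊₁²)/dₖ, aₖ₊₁ = ⌊(a₀+mₖ₊₁)/dₖ₊₁⌋:
  k=1: m=15, d=7, a=4
  k=2: m=13, d=9, a=3
  k=3: m=14, d=4, a=7
  k=4: m=14, d=9, a=3
  k=5: m=13, d=7, a=4
  k=6: m=15, d=1, a=30
d=1 and a=2a₀=30 at k=6, so the next step gives (m, d) = (15, 7) again — its k=1 value — and the period has length 6.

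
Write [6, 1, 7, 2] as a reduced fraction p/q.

117/17

Using pₖ = aₖpₖ₋₁ + pₖ₋₂ and qₖ = aₖqₖ₋₁ + qₖ₋₂:
  k=0: a=6, p=6, q=1
  k=1: a=1, p=7, q=1
  k=2: a=7, p=55, q=8
  k=3: a=2, p=117, q=17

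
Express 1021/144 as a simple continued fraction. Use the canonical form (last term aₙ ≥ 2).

[7; 11, 13]

1021 = 7·144 + 13
144 = 11·13 + 1
13 = 13·1 + 0  (stop)
So 1021/144 = [7; 11, 13].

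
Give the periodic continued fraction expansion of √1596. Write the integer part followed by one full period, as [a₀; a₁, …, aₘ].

a₀ = ⌊√1596⌋ = 39.
With m₀=0, d₀=1 and mₖ₊₁ = dₖaₖ − mₖ, dₖ₊₁ = (n − mₖ₊₁²)/dₖ, aₖ₊₁ = ⌊(a₀+mₖ₊₁)/dₖ₊₁⌋:
  k=1: m=39, d=75, a=1
  k=2: m=36, d=4, a=18
  k=3: m=36, d=75, a=1
  k=4: m=39, d=1, a=78
d=1 and a=2a₀=78 at k=4, so the next step gives (m, d) = (39, 75) again — its k=1 value — and the period has length 4.

[39; 1, 18, 1, 78]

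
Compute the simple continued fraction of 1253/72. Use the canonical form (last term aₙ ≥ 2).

[17; 2, 2, 14]

1253 = 17·72 + 29
72 = 2·29 + 14
29 = 2·14 + 1
14 = 14·1 + 0  (stop)
So 1253/72 = [17; 2, 2, 14].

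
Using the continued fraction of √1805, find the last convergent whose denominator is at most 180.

2889/68

√1805 = [42; 2, 16, 2, 84, …] (period length 4).
Convergents:
  p_0/q_0 = 42/1
  p_1/q_1 = 85/2
  p_2/q_2 = 1402/33
  p_3/q_3 = 2889/68
  p_4/q_4 = 244078/5745
q_3 = 68 ≤ 180 < 5745 = q_4, so the answer is 2889/68.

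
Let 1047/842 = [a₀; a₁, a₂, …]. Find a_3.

1047 = 1·842 + 205   →  a_0 = 1
842 = 4·205 + 22   →  a_1 = 4
205 = 9·22 + 7   →  a_2 = 9
22 = 3·7 + 1   →  a_3 = 3

3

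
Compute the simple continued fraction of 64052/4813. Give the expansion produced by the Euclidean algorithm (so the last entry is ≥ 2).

[13; 3, 4, 13, 2, 13]

64052 = 13×4813 + 1483
4813 = 3×1483 + 364
1483 = 4×364 + 27
364 = 13×27 + 13
27 = 2×13 + 1
13 = 13×1 + 0  (stop)
So 64052/4813 = [13; 3, 4, 13, 2, 13].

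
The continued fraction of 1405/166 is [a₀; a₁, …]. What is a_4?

2

1405 = 8·166 + 77   →  a_0 = 8
166 = 2·77 + 12   →  a_1 = 2
77 = 6·12 + 5   →  a_2 = 6
12 = 2·5 + 2   →  a_3 = 2
5 = 2·2 + 1   →  a_4 = 2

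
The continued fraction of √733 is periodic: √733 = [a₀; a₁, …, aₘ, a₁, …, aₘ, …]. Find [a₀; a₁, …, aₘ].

[27; 13, 1, 1, 13, 54]

a₀ = ⌊√733⌋ = 27.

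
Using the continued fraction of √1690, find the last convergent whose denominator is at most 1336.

27379/666

√1690 = [41; 9, 8, 9, 82, …] (period length 4).
Convergents:
  p_0/q_0 = 41/1
  p_1/q_1 = 370/9
  p_2/q_2 = 3001/73
  p_3/q_3 = 27379/666
  p_4/q_4 = 2248079/54685
q_3 = 666 ≤ 1336 < 54685 = q_4, so the answer is 27379/666.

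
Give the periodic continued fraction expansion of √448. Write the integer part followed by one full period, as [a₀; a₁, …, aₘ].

[21; 6, 42]

a₀ = ⌊√448⌋ = 21.
With m₀=0, d₀=1 and mₖ₊₁ = dₖaₖ − mₖ, dₖ₊₁ = (n − mₖ₊₁²)/dₖ, aₖ₊₁ = ⌊(a₀+mₖ₊₁)/dₖ₊₁⌋:
  k=1: m=21, d=7, a=6
  k=2: m=21, d=1, a=42
d=1 and a=2a₀=42 at k=2, so the next step gives (m, d) = (21, 7) again — its k=1 value — and the period has length 2.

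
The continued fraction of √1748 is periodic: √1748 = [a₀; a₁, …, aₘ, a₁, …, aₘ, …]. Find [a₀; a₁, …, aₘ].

[41; 1, 4, 4, 4, 1, 82]

a₀ = ⌊√1748⌋ = 41.
With m₀=0, d₀=1 and mₖ₊₁ = dₖaₖ − mₖ, dₖ₊₁ = (n − mₖ₊₁²)/dₖ, aₖ₊₁ = ⌊(a₀+mₖ₊₁)/dₖ₊₁⌋:
  k=1: m=41, d=67, a=1
  k=2: m=26, d=16, a=4
  k=3: m=38, d=19, a=4
  k=4: m=38, d=16, a=4
  k=5: m=26, d=67, a=1
  k=6: m=41, d=1, a=82
d=1 and a=2a₀=82 at k=6, so the next step gives (m, d) = (41, 67) again — its k=1 value — and the period has length 6.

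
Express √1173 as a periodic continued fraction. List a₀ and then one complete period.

[34; 4, 68]

a₀ = ⌊√1173⌋ = 34.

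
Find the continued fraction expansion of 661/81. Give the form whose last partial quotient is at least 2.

[8; 6, 4, 3]

661 = 8·81 + 13
81 = 6·13 + 3
13 = 4·3 + 1
3 = 3·1 + 0  (stop)
So 661/81 = [8; 6, 4, 3].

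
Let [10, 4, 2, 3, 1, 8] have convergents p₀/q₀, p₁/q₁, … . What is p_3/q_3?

317/31

Using pₖ = aₖpₖ₋₁ + pₖ₋₂, qₖ = aₖqₖ₋₁ + qₖ₋₂ (with p₋₁=1, p₋₂=0, q₋₁=0, q₋₂=1):
  k=0: a=10, p=10, q=1
  k=1: a=4, p=41, q=4
  k=2: a=2, p=92, q=9
  k=3: a=3, p=317, q=31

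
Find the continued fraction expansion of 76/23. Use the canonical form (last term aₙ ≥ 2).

76 = 3*23 + 7
23 = 3*7 + 2
7 = 3*2 + 1
2 = 2*1 + 0  (stop)
So 76/23 = [3; 3, 3, 2].

[3; 3, 3, 2]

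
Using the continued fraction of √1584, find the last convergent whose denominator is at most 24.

199/5

√1584 = [39; 1, 3, 1, 78, …] (period length 4).
Convergents:
  p_0/q_0 = 39/1
  p_1/q_1 = 40/1
  p_2/q_2 = 159/4
  p_3/q_3 = 199/5
  p_4/q_4 = 15681/394
q_3 = 5 ≤ 24 < 394 = q_4, so the answer is 199/5.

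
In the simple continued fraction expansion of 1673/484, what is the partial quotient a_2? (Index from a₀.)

1673 = 3·484 + 221   →  a_0 = 3
484 = 2·221 + 42   →  a_1 = 2
221 = 5·42 + 11   →  a_2 = 5

5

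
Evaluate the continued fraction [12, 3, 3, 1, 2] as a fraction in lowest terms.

Fold from the inside: start with 2/1.
  1 + 1/2 = 3/2
  3 + 2/3 = 11/3
  3 + 3/11 = 36/11
  12 + 11/36 = 443/36

443/36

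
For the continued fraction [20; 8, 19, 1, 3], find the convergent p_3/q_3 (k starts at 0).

3240/161

Using pₖ = aₖpₖ₋₁ + pₖ₋₂, qₖ = aₖqₖ₋₁ + qₖ₋₂ (with p₋₁=1, p₋₂=0, q₋₁=0, q₋₂=1):
  k=0: a=20, p=20, q=1
  k=1: a=8, p=161, q=8
  k=2: a=19, p=3079, q=153
  k=3: a=1, p=3240, q=161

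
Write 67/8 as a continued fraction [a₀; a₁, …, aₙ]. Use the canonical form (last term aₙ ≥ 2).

67 = 8·8 + 3
8 = 2·3 + 2
3 = 1·2 + 1
2 = 2·1 + 0  (stop)
So 67/8 = [8; 2, 1, 2].

[8; 2, 1, 2]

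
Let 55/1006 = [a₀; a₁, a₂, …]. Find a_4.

55 = 0·1006 + 55   →  a_0 = 0
1006 = 18·55 + 16   →  a_1 = 18
55 = 3·16 + 7   →  a_2 = 3
16 = 2·7 + 2   →  a_3 = 2
7 = 3·2 + 1   →  a_4 = 3

3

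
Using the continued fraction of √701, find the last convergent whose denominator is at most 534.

11782/445

√701 = [26; 2, 10, 10, 2, 52, …] (period length 5).
Convergents:
  p_0/q_0 = 26/1
  p_1/q_1 = 53/2
  p_2/q_2 = 556/21
  p_3/q_3 = 5613/212
  p_4/q_4 = 11782/445
  p_5/q_5 = 618277/23352
q_4 = 445 ≤ 534 < 23352 = q_5, so the answer is 11782/445.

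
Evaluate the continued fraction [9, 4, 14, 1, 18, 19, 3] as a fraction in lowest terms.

Fold from the inside: start with 3/1.
  19 + 1/3 = 58/3
  18 + 3/58 = 1047/58
  1 + 58/1047 = 1105/1047
  14 + 1047/1105 = 16517/1105
  4 + 1105/16517 = 67173/16517
  9 + 16517/67173 = 621074/67173

621074/67173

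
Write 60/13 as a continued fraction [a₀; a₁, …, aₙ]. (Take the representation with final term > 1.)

60 = 4×13 + 8
13 = 1×8 + 5
8 = 1×5 + 3
5 = 1×3 + 2
3 = 1×2 + 1
2 = 2×1 + 0  (stop)
So 60/13 = [4; 1, 1, 1, 1, 2].

[4; 1, 1, 1, 1, 2]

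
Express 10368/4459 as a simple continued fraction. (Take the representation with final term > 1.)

10368 = 2×4459 + 1450
4459 = 3×1450 + 109
1450 = 13×109 + 33
109 = 3×33 + 10
33 = 3×10 + 3
10 = 3×3 + 1
3 = 3×1 + 0  (stop)
So 10368/4459 = [2; 3, 13, 3, 3, 3, 3].

[2; 3, 13, 3, 3, 3, 3]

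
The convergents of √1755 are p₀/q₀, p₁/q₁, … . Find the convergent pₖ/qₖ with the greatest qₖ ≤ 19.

√1755 = [41; 1, 8, 3, 8, 1, 82, …] (period length 6).
Convergents:
  p_0/q_0 = 41/1
  p_1/q_1 = 42/1
  p_2/q_2 = 377/9
  p_3/q_3 = 1173/28
q_2 = 9 ≤ 19 < 28 = q_3, so the answer is 377/9.

377/9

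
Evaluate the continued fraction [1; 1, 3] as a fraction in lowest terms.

Fold from the inside: start with 3/1.
  1 + 1/3 = 4/3
  1 + 3/4 = 7/4

7/4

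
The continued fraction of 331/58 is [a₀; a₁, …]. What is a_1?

331 = 5·58 + 41   →  a_0 = 5
58 = 1·41 + 17   →  a_1 = 1

1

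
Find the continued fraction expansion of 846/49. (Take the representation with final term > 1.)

[17; 3, 1, 3, 3]

846 = 17*49 + 13
49 = 3*13 + 10
13 = 1*10 + 3
10 = 3*3 + 1
3 = 3*1 + 0  (stop)
So 846/49 = [17; 3, 1, 3, 3].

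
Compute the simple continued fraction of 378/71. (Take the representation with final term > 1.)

378 = 5×71 + 23
71 = 3×23 + 2
23 = 11×2 + 1
2 = 2×1 + 0  (stop)
So 378/71 = [5; 3, 11, 2].

[5; 3, 11, 2]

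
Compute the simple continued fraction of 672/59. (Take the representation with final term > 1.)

[11; 2, 1, 1, 3, 3]

672 = 11·59 + 23
59 = 2·23 + 13
23 = 1·13 + 10
13 = 1·10 + 3
10 = 3·3 + 1
3 = 3·1 + 0  (stop)
So 672/59 = [11; 2, 1, 1, 3, 3].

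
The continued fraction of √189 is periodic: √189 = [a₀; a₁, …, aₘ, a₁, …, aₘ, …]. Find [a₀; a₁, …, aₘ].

a₀ = ⌊√189⌋ = 13.
With m₀=0, d₀=1 and mₖ₊₁ = dₖaₖ − mₖ, dₖ₊₁ = (n − mₖ₊₁²)/dₖ, aₖ₊₁ = ⌊(a₀+mₖ₊₁)/dₖ₊₁⌋:
  k=1: m=13, d=20, a=1
  k=2: m=7, d=7, a=2
  k=3: m=7, d=20, a=1
  k=4: m=13, d=1, a=26
d=1 and a=2a₀=26 at k=4, so the next step gives (m, d) = (13, 20) again — its k=1 value — and the period has length 4.

[13; 1, 2, 1, 26]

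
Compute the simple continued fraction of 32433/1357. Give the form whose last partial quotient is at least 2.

[23; 1, 9, 19, 3, 2]

32433 = 23×1357 + 1222
1357 = 1×1222 + 135
1222 = 9×135 + 7
135 = 19×7 + 2
7 = 3×2 + 1
2 = 2×1 + 0  (stop)
So 32433/1357 = [23; 1, 9, 19, 3, 2].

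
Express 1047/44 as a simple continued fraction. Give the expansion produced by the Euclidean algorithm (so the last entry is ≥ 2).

1047 = 23·44 + 35
44 = 1·35 + 9
35 = 3·9 + 8
9 = 1·8 + 1
8 = 8·1 + 0  (stop)
So 1047/44 = [23; 1, 3, 1, 8].

[23; 1, 3, 1, 8]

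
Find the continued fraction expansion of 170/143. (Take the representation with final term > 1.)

170 = 1·143 + 27
143 = 5·27 + 8
27 = 3·8 + 3
8 = 2·3 + 2
3 = 1·2 + 1
2 = 2·1 + 0  (stop)
So 170/143 = [1; 5, 3, 2, 1, 2].

[1; 5, 3, 2, 1, 2]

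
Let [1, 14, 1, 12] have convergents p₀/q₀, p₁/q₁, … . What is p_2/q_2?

16/15

Using pₖ = aₖpₖ₋₁ + pₖ₋₂, qₖ = aₖqₖ₋₁ + qₖ₋₂ (with p₋₁=1, p₋₂=0, q₋₁=0, q₋₂=1):
  k=0: a=1, p=1, q=1
  k=1: a=14, p=15, q=14
  k=2: a=1, p=16, q=15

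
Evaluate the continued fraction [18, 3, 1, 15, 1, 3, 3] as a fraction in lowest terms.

Fold from the inside: start with 3/1.
  3 + 1/3 = 10/3
  1 + 3/10 = 13/10
  15 + 10/13 = 205/13
  1 + 13/205 = 218/205
  3 + 205/218 = 859/218
  18 + 218/859 = 15680/859

15680/859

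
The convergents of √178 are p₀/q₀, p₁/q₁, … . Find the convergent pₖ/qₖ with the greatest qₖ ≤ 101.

547/41

√178 = [13; 2, 1, 12, 1, 2, 26, …] (period length 6).
Convergents:
  p_0/q_0 = 13/1
  p_1/q_1 = 27/2
  p_2/q_2 = 40/3
  p_3/q_3 = 507/38
  p_4/q_4 = 547/41
  p_5/q_5 = 1601/120
q_4 = 41 ≤ 101 < 120 = q_5, so the answer is 547/41.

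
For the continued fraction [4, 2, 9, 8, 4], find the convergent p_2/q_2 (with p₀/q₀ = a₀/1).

85/19

Using pₖ = aₖpₖ₋₁ + pₖ₋₂, qₖ = aₖqₖ₋₁ + qₖ₋₂ (with p₋₁=1, p₋₂=0, q₋₁=0, q₋₂=1):
  k=0: a=4, p=4, q=1
  k=1: a=2, p=9, q=2
  k=2: a=9, p=85, q=19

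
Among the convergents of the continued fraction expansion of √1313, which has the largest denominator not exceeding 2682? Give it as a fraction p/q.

√1313 = [36; 4, 4, 72, …] (period length 3).
Convergents:
  p_0/q_0 = 36/1
  p_1/q_1 = 145/4
  p_2/q_2 = 616/17
  p_3/q_3 = 44497/1228
  p_4/q_4 = 178604/4929
q_3 = 1228 ≤ 2682 < 4929 = q_4, so the answer is 44497/1228.

44497/1228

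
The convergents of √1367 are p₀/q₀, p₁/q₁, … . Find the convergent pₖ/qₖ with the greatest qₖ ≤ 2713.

99827/2700

√1367 = [36; 1, 35, 1, 72, …] (period length 4).
Convergents:
  p_0/q_0 = 36/1
  p_1/q_1 = 37/1
  p_2/q_2 = 1331/36
  p_3/q_3 = 1368/37
  p_4/q_4 = 99827/2700
  p_5/q_5 = 101195/2737
q_4 = 2700 ≤ 2713 < 2737 = q_5, so the answer is 99827/2700.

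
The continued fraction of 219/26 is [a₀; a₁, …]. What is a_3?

219 = 8·26 + 11   →  a_0 = 8
26 = 2·11 + 4   →  a_1 = 2
11 = 2·4 + 3   →  a_2 = 2
4 = 1·3 + 1   →  a_3 = 1

1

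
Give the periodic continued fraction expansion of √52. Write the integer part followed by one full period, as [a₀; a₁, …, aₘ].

[7; 4, 1, 2, 1, 4, 14]

a₀ = ⌊√52⌋ = 7.
With m₀=0, d₀=1 and mₖ₊₁ = dₖaₖ − mₖ, dₖ₊₁ = (n − mₖ₊₁²)/dₖ, aₖ₊₁ = ⌊(a₀+mₖ₊₁)/dₖ₊₁⌋:
  k=1: m=7, d=3, a=4
  k=2: m=5, d=9, a=1
  k=3: m=4, d=4, a=2
  k=4: m=4, d=9, a=1
  k=5: m=5, d=3, a=4
  k=6: m=7, d=1, a=14
d=1 and a=2a₀=14 at k=6, so the next step gives (m, d) = (7, 3) again — its k=1 value — and the period has length 6.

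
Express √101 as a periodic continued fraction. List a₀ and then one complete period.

[10; 20]

a₀ = ⌊√101⌋ = 10.
With m₀=0, d₀=1 and mₖ₊₁ = dₖaₖ − mₖ, dₖ₊₁ = (n − mₖ₊₁²)/dₖ, aₖ₊₁ = ⌊(a₀+mₖ₊₁)/dₖ₊₁⌋:
  k=1: m=10, d=1, a=20
d=1 and a=2a₀=20 at k=1, so the next step gives (m, d) = (10, 1) again — its k=1 value — and the period has length 1.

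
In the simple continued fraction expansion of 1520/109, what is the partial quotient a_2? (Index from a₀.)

1520 = 13·109 + 103   →  a_0 = 13
109 = 1·103 + 6   →  a_1 = 1
103 = 17·6 + 1   →  a_2 = 17

17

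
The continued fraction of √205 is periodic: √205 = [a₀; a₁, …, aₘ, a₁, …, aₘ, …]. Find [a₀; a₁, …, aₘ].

[14; 3, 6, 1, 4, 1, 6, 3, 28]

a₀ = ⌊√205⌋ = 14.
With m₀=0, d₀=1 and mₖ₊₁ = dₖaₖ − mₖ, dₖ₊₁ = (n − mₖ₊₁²)/dₖ, aₖ₊₁ = ⌊(a₀+mₖ₊₁)/dₖ₊₁⌋:
  k=1: m=14, d=9, a=3
  k=2: m=13, d=4, a=6
  k=3: m=11, d=21, a=1
  k=4: m=10, d=5, a=4
  k=5: m=10, d=21, a=1
  k=6: m=11, d=4, a=6
  k=7: m=13, d=9, a=3
  k=8: m=14, d=1, a=28
d=1 and a=2a₀=28 at k=8, so the next step gives (m, d) = (14, 9) again — its k=1 value — and the period has length 8.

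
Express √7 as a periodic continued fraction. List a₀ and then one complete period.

a₀ = ⌊√7⌋ = 2.
With m₀=0, d₀=1 and mₖ₊₁ = dₖaₖ − mₖ, dₖ₊₁ = (n − mₖ₊₁²)/dₖ, aₖ₊₁ = ⌊(a₀+mₖ₊₁)/dₖ₊₁⌋:
  k=1: m=2, d=3, a=1
  k=2: m=1, d=2, a=1
  k=3: m=1, d=3, a=1
  k=4: m=2, d=1, a=4
d=1 and a=2a₀=4 at k=4, so the next step gives (m, d) = (2, 3) again — its k=1 value — and the period has length 4.

[2; 1, 1, 1, 4]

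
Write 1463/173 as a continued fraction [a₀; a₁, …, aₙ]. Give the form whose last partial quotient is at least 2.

1463 = 8*173 + 79
173 = 2*79 + 15
79 = 5*15 + 4
15 = 3*4 + 3
4 = 1*3 + 1
3 = 3*1 + 0  (stop)
So 1463/173 = [8; 2, 5, 3, 1, 3].

[8; 2, 5, 3, 1, 3]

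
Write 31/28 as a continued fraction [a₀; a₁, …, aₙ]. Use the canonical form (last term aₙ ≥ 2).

[1; 9, 3]

31 = 1·28 + 3
28 = 9·3 + 1
3 = 3·1 + 0  (stop)
So 31/28 = [1; 9, 3].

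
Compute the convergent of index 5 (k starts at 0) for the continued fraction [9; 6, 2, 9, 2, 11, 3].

Using pₖ = aₖpₖ₋₁ + pₖ₋₂, qₖ = aₖqₖ₋₁ + qₖ₋₂ (with p₋₁=1, p₋₂=0, q₋₁=0, q₋₂=1):
  k=0: a=9, p=9, q=1
  k=1: a=6, p=55, q=6
  k=2: a=2, p=119, q=13
  k=3: a=9, p=1126, q=123
  k=4: a=2, p=2371, q=259
  k=5: a=11, p=27207, q=2972

27207/2972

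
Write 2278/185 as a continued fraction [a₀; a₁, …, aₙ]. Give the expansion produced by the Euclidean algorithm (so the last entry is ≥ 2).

[12; 3, 5, 3, 1, 2]

2278 = 12×185 + 58
185 = 3×58 + 11
58 = 5×11 + 3
11 = 3×3 + 2
3 = 1×2 + 1
2 = 2×1 + 0  (stop)
So 2278/185 = [12; 3, 5, 3, 1, 2].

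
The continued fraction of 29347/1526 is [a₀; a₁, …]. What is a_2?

29347 = 19·1526 + 353   →  a_0 = 19
1526 = 4·353 + 114   →  a_1 = 4
353 = 3·114 + 11   →  a_2 = 3

3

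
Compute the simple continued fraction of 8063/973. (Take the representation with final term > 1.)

8063 = 8×973 + 279
973 = 3×279 + 136
279 = 2×136 + 7
136 = 19×7 + 3
7 = 2×3 + 1
3 = 3×1 + 0  (stop)
So 8063/973 = [8; 3, 2, 19, 2, 3].

[8; 3, 2, 19, 2, 3]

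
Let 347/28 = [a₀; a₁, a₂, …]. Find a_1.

2

347 = 12·28 + 11   →  a_0 = 12
28 = 2·11 + 6   →  a_1 = 2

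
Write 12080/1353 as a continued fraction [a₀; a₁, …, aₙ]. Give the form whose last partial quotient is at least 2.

[8; 1, 12, 1, 18, 2, 2]

12080 = 8×1353 + 1256
1353 = 1×1256 + 97
1256 = 12×97 + 92
97 = 1×92 + 5
92 = 18×5 + 2
5 = 2×2 + 1
2 = 2×1 + 0  (stop)
So 12080/1353 = [8; 1, 12, 1, 18, 2, 2].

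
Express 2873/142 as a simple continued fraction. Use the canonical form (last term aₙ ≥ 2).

[20; 4, 3, 3, 3]

2873 = 20×142 + 33
142 = 4×33 + 10
33 = 3×10 + 3
10 = 3×3 + 1
3 = 3×1 + 0  (stop)
So 2873/142 = [20; 4, 3, 3, 3].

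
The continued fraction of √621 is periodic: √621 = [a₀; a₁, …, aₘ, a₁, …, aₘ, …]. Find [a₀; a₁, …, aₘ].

a₀ = ⌊√621⌋ = 24.
With m₀=0, d₀=1 and mₖ₊₁ = dₖaₖ − mₖ, dₖ₊₁ = (n − mₖ₊₁²)/dₖ, aₖ₊₁ = ⌊(a₀+mₖ₊₁)/dₖ₊₁⌋:
  k=1: m=24, d=45, a=1
  k=2: m=21, d=4, a=11
  k=3: m=23, d=23, a=2
  k=4: m=23, d=4, a=11
  k=5: m=21, d=45, a=1
  k=6: m=24, d=1, a=48
d=1 and a=2a₀=48 at k=6, so the next step gives (m, d) = (24, 45) again — its k=1 value — and the period has length 6.

[24; 1, 11, 2, 11, 1, 48]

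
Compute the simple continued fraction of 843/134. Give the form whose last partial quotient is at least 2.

[6; 3, 2, 3, 2, 2]

843 = 6·134 + 39
134 = 3·39 + 17
39 = 2·17 + 5
17 = 3·5 + 2
5 = 2·2 + 1
2 = 2·1 + 0  (stop)
So 843/134 = [6; 3, 2, 3, 2, 2].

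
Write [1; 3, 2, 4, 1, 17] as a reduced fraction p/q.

Fold from the inside: start with 17/1.
  1 + 1/17 = 18/17
  4 + 17/18 = 89/18
  2 + 18/89 = 196/89
  3 + 89/196 = 677/196
  1 + 196/677 = 873/677

873/677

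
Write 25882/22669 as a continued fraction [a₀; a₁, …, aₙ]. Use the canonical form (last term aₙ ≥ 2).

25882 = 1·22669 + 3213
22669 = 7·3213 + 178
3213 = 18·178 + 9
178 = 19·9 + 7
9 = 1·7 + 2
7 = 3·2 + 1
2 = 2·1 + 0  (stop)
So 25882/22669 = [1; 7, 18, 19, 1, 3, 2].

[1; 7, 18, 19, 1, 3, 2]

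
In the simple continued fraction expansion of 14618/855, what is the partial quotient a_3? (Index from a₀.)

14618 = 17·855 + 83   →  a_0 = 17
855 = 10·83 + 25   →  a_1 = 10
83 = 3·25 + 8   →  a_2 = 3
25 = 3·8 + 1   →  a_3 = 3

3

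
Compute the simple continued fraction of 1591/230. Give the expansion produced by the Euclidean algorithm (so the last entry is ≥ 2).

1591 = 6×230 + 211
230 = 1×211 + 19
211 = 11×19 + 2
19 = 9×2 + 1
2 = 2×1 + 0  (stop)
So 1591/230 = [6; 1, 11, 9, 2].

[6; 1, 11, 9, 2]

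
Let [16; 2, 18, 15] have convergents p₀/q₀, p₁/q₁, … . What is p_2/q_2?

Using pₖ = aₖpₖ₋₁ + pₖ₋₂, qₖ = aₖqₖ₋₁ + qₖ₋₂ (with p₋₁=1, p₋₂=0, q₋₁=0, q₋₂=1):
  k=0: a=16, p=16, q=1
  k=1: a=2, p=33, q=2
  k=2: a=18, p=610, q=37

610/37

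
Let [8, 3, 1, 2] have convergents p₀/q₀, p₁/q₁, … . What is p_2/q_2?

Using pₖ = aₖpₖ₋₁ + pₖ₋₂, qₖ = aₖqₖ₋₁ + qₖ₋₂ (with p₋₁=1, p₋₂=0, q₋₁=0, q₋₂=1):
  k=0: a=8, p=8, q=1
  k=1: a=3, p=25, q=3
  k=2: a=1, p=33, q=4

33/4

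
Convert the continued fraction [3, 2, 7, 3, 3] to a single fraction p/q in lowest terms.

541/156

Fold from the inside: start with 3/1.
  3 + 1/3 = 10/3
  7 + 3/10 = 73/10
  2 + 10/73 = 156/73
  3 + 73/156 = 541/156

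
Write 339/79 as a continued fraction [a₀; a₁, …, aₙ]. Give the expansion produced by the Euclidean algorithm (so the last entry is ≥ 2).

[4; 3, 2, 3, 3]

339 = 4·79 + 23
79 = 3·23 + 10
23 = 2·10 + 3
10 = 3·3 + 1
3 = 3·1 + 0  (stop)
So 339/79 = [4; 3, 2, 3, 3].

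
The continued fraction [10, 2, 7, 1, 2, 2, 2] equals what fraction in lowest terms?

2921/279

Fold from the inside: start with 2/1.
  2 + 1/2 = 5/2
  2 + 2/5 = 12/5
  1 + 5/12 = 17/12
  7 + 12/17 = 131/17
  2 + 17/131 = 279/131
  10 + 131/279 = 2921/279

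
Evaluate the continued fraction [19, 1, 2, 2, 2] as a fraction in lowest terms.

335/17

Using pₖ = aₖpₖ₋₁ + pₖ₋₂ and qₖ = aₖqₖ₋₁ + qₖ₋₂:
  k=0: a=19, p=19, q=1
  k=1: a=1, p=20, q=1
  k=2: a=2, p=59, q=3
  k=3: a=2, p=138, q=7
  k=4: a=2, p=335, q=17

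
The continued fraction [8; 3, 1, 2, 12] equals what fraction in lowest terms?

1125/136

Fold from the inside: start with 12/1.
  2 + 1/12 = 25/12
  1 + 12/25 = 37/25
  3 + 25/37 = 136/37
  8 + 37/136 = 1125/136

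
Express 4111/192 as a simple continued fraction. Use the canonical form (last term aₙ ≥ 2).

4111 = 21×192 + 79
192 = 2×79 + 34
79 = 2×34 + 11
34 = 3×11 + 1
11 = 11×1 + 0  (stop)
So 4111/192 = [21; 2, 2, 3, 11].

[21; 2, 2, 3, 11]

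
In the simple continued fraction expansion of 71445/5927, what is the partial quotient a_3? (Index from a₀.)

6

71445 = 12·5927 + 321   →  a_0 = 12
5927 = 18·321 + 149   →  a_1 = 18
321 = 2·149 + 23   →  a_2 = 2
149 = 6·23 + 11   →  a_3 = 6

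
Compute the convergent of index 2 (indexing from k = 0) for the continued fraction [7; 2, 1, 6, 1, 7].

22/3

Using pₖ = aₖpₖ₋₁ + pₖ₋₂, qₖ = aₖqₖ₋₁ + qₖ₋₂ (with p₋₁=1, p₋₂=0, q₋₁=0, q₋₂=1):
  k=0: a=7, p=7, q=1
  k=1: a=2, p=15, q=2
  k=2: a=1, p=22, q=3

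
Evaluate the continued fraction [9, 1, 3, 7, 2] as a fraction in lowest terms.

Using pₖ = aₖpₖ₋₁ + pₖ₋₂ and qₖ = aₖqₖ₋₁ + qₖ₋₂:
  k=0: a=9, p=9, q=1
  k=1: a=1, p=10, q=1
  k=2: a=3, p=39, q=4
  k=3: a=7, p=283, q=29
  k=4: a=2, p=605, q=62

605/62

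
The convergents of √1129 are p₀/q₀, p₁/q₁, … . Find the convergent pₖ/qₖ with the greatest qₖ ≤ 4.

101/3

√1129 = [33; 1, 1, 1, 1, 66, …] (period length 5).
Convergents:
  p_0/q_0 = 33/1
  p_1/q_1 = 34/1
  p_2/q_2 = 67/2
  p_3/q_3 = 101/3
  p_4/q_4 = 168/5
q_3 = 3 ≤ 4 < 5 = q_4, so the answer is 101/3.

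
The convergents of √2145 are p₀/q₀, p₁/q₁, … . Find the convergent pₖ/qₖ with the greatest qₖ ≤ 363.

√2145 = [46; 3, 5, 2, 5, 3, 92, …] (period length 6).
Convergents:
  p_0/q_0 = 46/1
  p_1/q_1 = 139/3
  p_2/q_2 = 741/16
  p_3/q_3 = 1621/35
  p_4/q_4 = 8846/191
  p_5/q_5 = 28159/608
q_4 = 191 ≤ 363 < 608 = q_5, so the answer is 8846/191.

8846/191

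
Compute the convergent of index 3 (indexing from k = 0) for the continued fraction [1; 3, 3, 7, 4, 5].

95/73

Using pₖ = aₖpₖ₋₁ + pₖ₋₂, qₖ = aₖqₖ₋₁ + qₖ₋₂ (with p₋₁=1, p₋₂=0, q₋₁=0, q₋₂=1):
  k=0: a=1, p=1, q=1
  k=1: a=3, p=4, q=3
  k=2: a=3, p=13, q=10
  k=3: a=7, p=95, q=73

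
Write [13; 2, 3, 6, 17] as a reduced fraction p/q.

Using pₖ = aₖpₖ₋₁ + pₖ₋₂ and qₖ = aₖqₖ₋₁ + qₖ₋₂:
  k=0: a=13, p=13, q=1
  k=1: a=2, p=27, q=2
  k=2: a=3, p=94, q=7
  k=3: a=6, p=591, q=44
  k=4: a=17, p=10141, q=755

10141/755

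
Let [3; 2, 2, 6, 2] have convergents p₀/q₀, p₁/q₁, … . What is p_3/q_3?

109/32

Using pₖ = aₖpₖ₋₁ + pₖ₋₂, qₖ = aₖqₖ₋₁ + qₖ₋₂ (with p₋₁=1, p₋₂=0, q₋₁=0, q₋₂=1):
  k=0: a=3, p=3, q=1
  k=1: a=2, p=7, q=2
  k=2: a=2, p=17, q=5
  k=3: a=6, p=109, q=32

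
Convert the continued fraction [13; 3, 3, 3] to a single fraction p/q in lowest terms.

Using pₖ = aₖpₖ₋₁ + pₖ₋₂ and qₖ = aₖqₖ₋₁ + qₖ₋₂:
  k=0: a=13, p=13, q=1
  k=1: a=3, p=40, q=3
  k=2: a=3, p=133, q=10
  k=3: a=3, p=439, q=33

439/33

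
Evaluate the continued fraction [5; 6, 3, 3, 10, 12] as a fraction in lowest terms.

Using pₖ = aₖpₖ₋₁ + pₖ₋₂ and qₖ = aₖqₖ₋₁ + qₖ₋₂:
  k=0: a=5, p=5, q=1
  k=1: a=6, p=31, q=6
  k=2: a=3, p=98, q=19
  k=3: a=3, p=325, q=63
  k=4: a=10, p=3348, q=649
  k=5: a=12, p=40501, q=7851

40501/7851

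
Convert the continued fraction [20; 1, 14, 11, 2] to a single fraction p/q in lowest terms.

Using pₖ = aₖpₖ₋₁ + pₖ₋₂ and qₖ = aₖqₖ₋₁ + qₖ₋₂:
  k=0: a=20, p=20, q=1
  k=1: a=1, p=21, q=1
  k=2: a=14, p=314, q=15
  k=3: a=11, p=3475, q=166
  k=4: a=2, p=7264, q=347

7264/347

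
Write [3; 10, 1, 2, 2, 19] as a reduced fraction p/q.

Fold from the inside: start with 19/1.
  2 + 1/19 = 39/19
  2 + 19/39 = 97/39
  1 + 39/97 = 136/97
  10 + 97/136 = 1457/136
  3 + 136/1457 = 4507/1457

4507/1457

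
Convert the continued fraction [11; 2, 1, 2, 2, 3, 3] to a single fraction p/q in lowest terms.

2433/214

Fold from the inside: start with 3/1.
  3 + 1/3 = 10/3
  2 + 3/10 = 23/10
  2 + 10/23 = 56/23
  1 + 23/56 = 79/56
  2 + 56/79 = 214/79
  11 + 79/214 = 2433/214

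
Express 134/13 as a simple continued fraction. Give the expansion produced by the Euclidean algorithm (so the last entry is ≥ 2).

134 = 10*13 + 4
13 = 3*4 + 1
4 = 4*1 + 0  (stop)
So 134/13 = [10; 3, 4].

[10; 3, 4]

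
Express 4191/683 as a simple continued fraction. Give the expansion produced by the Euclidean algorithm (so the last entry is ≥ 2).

[6; 7, 2, 1, 9, 1, 2]

4191 = 6×683 + 93
683 = 7×93 + 32
93 = 2×32 + 29
32 = 1×29 + 3
29 = 9×3 + 2
3 = 1×2 + 1
2 = 2×1 + 0  (stop)
So 4191/683 = [6; 7, 2, 1, 9, 1, 2].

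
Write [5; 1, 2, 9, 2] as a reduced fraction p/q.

335/59

Using pₖ = aₖpₖ₋₁ + pₖ₋₂ and qₖ = aₖqₖ₋₁ + qₖ₋₂:
  k=0: a=5, p=5, q=1
  k=1: a=1, p=6, q=1
  k=2: a=2, p=17, q=3
  k=3: a=9, p=159, q=28
  k=4: a=2, p=335, q=59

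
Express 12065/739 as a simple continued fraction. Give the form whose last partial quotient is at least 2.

12065 = 16·739 + 241
739 = 3·241 + 16
241 = 15·16 + 1
16 = 16·1 + 0  (stop)
So 12065/739 = [16; 3, 15, 16].

[16; 3, 15, 16]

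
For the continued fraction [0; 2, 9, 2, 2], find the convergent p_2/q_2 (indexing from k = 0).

9/19

Using pₖ = aₖpₖ₋₁ + pₖ₋₂, qₖ = aₖqₖ₋₁ + qₖ₋₂ (with p₋₁=1, p₋₂=0, q₋₁=0, q₋₂=1):
  k=0: a=0, p=0, q=1
  k=1: a=2, p=1, q=2
  k=2: a=9, p=9, q=19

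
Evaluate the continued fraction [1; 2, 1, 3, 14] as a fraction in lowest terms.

Using pₖ = aₖpₖ₋₁ + pₖ₋₂ and qₖ = aₖqₖ₋₁ + qₖ₋₂:
  k=0: a=1, p=1, q=1
  k=1: a=2, p=3, q=2
  k=2: a=1, p=4, q=3
  k=3: a=3, p=15, q=11
  k=4: a=14, p=214, q=157

214/157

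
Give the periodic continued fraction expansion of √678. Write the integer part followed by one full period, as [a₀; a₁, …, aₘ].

a₀ = ⌊√678⌋ = 26.
With m₀=0, d₀=1 and mₖ₊₁ = dₖaₖ − mₖ, dₖ₊₁ = (n − mₖ₊₁²)/dₖ, aₖ₊₁ = ⌊(a₀+mₖ₊₁)/dₖ₊₁⌋:
  k=1: m=26, d=2, a=26
  k=2: m=26, d=1, a=52
d=1 and a=2a₀=52 at k=2, so the next step gives (m, d) = (26, 2) again — its k=1 value — and the period has length 2.

[26; 26, 52]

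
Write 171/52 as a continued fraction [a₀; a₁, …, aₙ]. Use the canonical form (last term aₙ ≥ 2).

171 = 3·52 + 15
52 = 3·15 + 7
15 = 2·7 + 1
7 = 7·1 + 0  (stop)
So 171/52 = [3; 3, 2, 7].

[3; 3, 2, 7]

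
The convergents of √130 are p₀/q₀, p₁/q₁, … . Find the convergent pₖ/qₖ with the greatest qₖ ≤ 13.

√130 = [11; 2, 2, 22, …] (period length 3).
Convergents:
  p_0/q_0 = 11/1
  p_1/q_1 = 23/2
  p_2/q_2 = 57/5
  p_3/q_3 = 1277/112
q_2 = 5 ≤ 13 < 112 = q_3, so the answer is 57/5.

57/5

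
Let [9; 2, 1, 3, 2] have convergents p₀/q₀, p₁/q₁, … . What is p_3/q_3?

103/11

Using pₖ = aₖpₖ₋₁ + pₖ₋₂, qₖ = aₖqₖ₋₁ + qₖ₋₂ (with p₋₁=1, p₋₂=0, q₋₁=0, q₋₂=1):
  k=0: a=9, p=9, q=1
  k=1: a=2, p=19, q=2
  k=2: a=1, p=28, q=3
  k=3: a=3, p=103, q=11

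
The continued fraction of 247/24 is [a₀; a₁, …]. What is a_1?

3

247 = 10·24 + 7   →  a_0 = 10
24 = 3·7 + 3   →  a_1 = 3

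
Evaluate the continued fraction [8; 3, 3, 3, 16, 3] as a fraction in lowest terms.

Using pₖ = aₖpₖ₋₁ + pₖ₋₂ and qₖ = aₖqₖ₋₁ + qₖ₋₂:
  k=0: a=8, p=8, q=1
  k=1: a=3, p=25, q=3
  k=2: a=3, p=83, q=10
  k=3: a=3, p=274, q=33
  k=4: a=16, p=4467, q=538
  k=5: a=3, p=13675, q=1647

13675/1647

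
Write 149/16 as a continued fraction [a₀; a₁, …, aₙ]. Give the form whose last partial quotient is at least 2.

149 = 9×16 + 5
16 = 3×5 + 1
5 = 5×1 + 0  (stop)
So 149/16 = [9; 3, 5].

[9; 3, 5]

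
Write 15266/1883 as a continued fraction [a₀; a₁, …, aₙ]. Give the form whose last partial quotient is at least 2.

15266 = 8×1883 + 202
1883 = 9×202 + 65
202 = 3×65 + 7
65 = 9×7 + 2
7 = 3×2 + 1
2 = 2×1 + 0  (stop)
So 15266/1883 = [8; 9, 3, 9, 3, 2].

[8; 9, 3, 9, 3, 2]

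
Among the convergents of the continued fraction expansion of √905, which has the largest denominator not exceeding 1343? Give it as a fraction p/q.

√905 = [30; 12, 60, …] (period length 2).
Convergents:
  p_0/q_0 = 30/1
  p_1/q_1 = 361/12
  p_2/q_2 = 21690/721
  p_3/q_3 = 260641/8664
q_2 = 721 ≤ 1343 < 8664 = q_3, so the answer is 21690/721.

21690/721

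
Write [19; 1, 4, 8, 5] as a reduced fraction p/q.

Using pₖ = aₖpₖ₋₁ + pₖ₋₂ and qₖ = aₖqₖ₋₁ + qₖ₋₂:
  k=0: a=19, p=19, q=1
  k=1: a=1, p=20, q=1
  k=2: a=4, p=99, q=5
  k=3: a=8, p=812, q=41
  k=4: a=5, p=4159, q=210

4159/210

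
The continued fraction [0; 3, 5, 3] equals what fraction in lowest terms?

16/51

Fold from the inside: start with 3/1.
  5 + 1/3 = 16/3
  3 + 3/16 = 51/16
  0 + 16/51 = 16/51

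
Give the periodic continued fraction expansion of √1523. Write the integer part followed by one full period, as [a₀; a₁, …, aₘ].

[39; 39, 78]

a₀ = ⌊√1523⌋ = 39.
With m₀=0, d₀=1 and mₖ₊₁ = dₖaₖ − mₖ, dₖ₊₁ = (n − mₖ₊₁²)/dₖ, aₖ₊₁ = ⌊(a₀+mₖ₊₁)/dₖ₊₁⌋:
  k=1: m=39, d=2, a=39
  k=2: m=39, d=1, a=78
d=1 and a=2a₀=78 at k=2, so the next step gives (m, d) = (39, 2) again — its k=1 value — and the period has length 2.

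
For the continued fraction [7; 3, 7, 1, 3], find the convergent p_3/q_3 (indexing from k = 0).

Using pₖ = aₖpₖ₋₁ + pₖ₋₂, qₖ = aₖqₖ₋₁ + qₖ₋₂ (with p₋₁=1, p₋₂=0, q₋₁=0, q₋₂=1):
  k=0: a=7, p=7, q=1
  k=1: a=3, p=22, q=3
  k=2: a=7, p=161, q=22
  k=3: a=1, p=183, q=25

183/25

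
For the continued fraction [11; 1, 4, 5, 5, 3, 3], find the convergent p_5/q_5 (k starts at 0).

5089/431

Using pₖ = aₖpₖ₋₁ + pₖ₋₂, qₖ = aₖqₖ₋₁ + qₖ₋₂ (with p₋₁=1, p₋₂=0, q₋₁=0, q₋₂=1):
  k=0: a=11, p=11, q=1
  k=1: a=1, p=12, q=1
  k=2: a=4, p=59, q=5
  k=3: a=5, p=307, q=26
  k=4: a=5, p=1594, q=135
  k=5: a=3, p=5089, q=431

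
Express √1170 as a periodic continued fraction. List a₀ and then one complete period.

a₀ = ⌊√1170⌋ = 34.
With m₀=0, d₀=1 and mₖ₊₁ = dₖaₖ − mₖ, dₖ₊₁ = (n − mₖ₊₁²)/dₖ, aₖ₊₁ = ⌊(a₀+mₖ₊₁)/dₖ₊₁⌋:
  k=1: m=34, d=14, a=4
  k=2: m=22, d=49, a=1
  k=3: m=27, d=9, a=6
  k=4: m=27, d=49, a=1
  k=5: m=22, d=14, a=4
  k=6: m=34, d=1, a=68
d=1 and a=2a₀=68 at k=6, so the next step gives (m, d) = (34, 14) again — its k=1 value — and the period has length 6.

[34; 4, 1, 6, 1, 4, 68]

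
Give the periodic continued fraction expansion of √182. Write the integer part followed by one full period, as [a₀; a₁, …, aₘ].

[13; 2, 26]

a₀ = ⌊√182⌋ = 13.
With m₀=0, d₀=1 and mₖ₊₁ = dₖaₖ − mₖ, dₖ₊₁ = (n − mₖ₊₁²)/dₖ, aₖ₊₁ = ⌊(a₀+mₖ₊₁)/dₖ₊₁⌋:
  k=1: m=13, d=13, a=2
  k=2: m=13, d=1, a=26
d=1 and a=2a₀=26 at k=2, so the next step gives (m, d) = (13, 13) again — its k=1 value — and the period has length 2.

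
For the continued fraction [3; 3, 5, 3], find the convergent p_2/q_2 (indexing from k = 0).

Using pₖ = aₖpₖ₋₁ + pₖ₋₂, qₖ = aₖqₖ₋₁ + qₖ₋₂ (with p₋₁=1, p₋₂=0, q₋₁=0, q₋₂=1):
  k=0: a=3, p=3, q=1
  k=1: a=3, p=10, q=3
  k=2: a=5, p=53, q=16

53/16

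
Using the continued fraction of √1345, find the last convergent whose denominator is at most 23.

110/3

√1345 = [36; 1, 2, 14, 2, 1, 72, …] (period length 6).
Convergents:
  p_0/q_0 = 36/1
  p_1/q_1 = 37/1
  p_2/q_2 = 110/3
  p_3/q_3 = 1577/43
q_2 = 3 ≤ 23 < 43 = q_3, so the answer is 110/3.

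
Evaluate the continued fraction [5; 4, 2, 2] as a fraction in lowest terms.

115/22

Using pₖ = aₖpₖ₋₁ + pₖ₋₂ and qₖ = aₖqₖ₋₁ + qₖ₋₂:
  k=0: a=5, p=5, q=1
  k=1: a=4, p=21, q=4
  k=2: a=2, p=47, q=9
  k=3: a=2, p=115, q=22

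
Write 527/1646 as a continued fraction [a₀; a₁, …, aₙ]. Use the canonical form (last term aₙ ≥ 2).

[0; 3, 8, 9, 3, 2]

527 = 0·1646 + 527
1646 = 3·527 + 65
527 = 8·65 + 7
65 = 9·7 + 2
7 = 3·2 + 1
2 = 2·1 + 0  (stop)
So 527/1646 = [0; 3, 8, 9, 3, 2].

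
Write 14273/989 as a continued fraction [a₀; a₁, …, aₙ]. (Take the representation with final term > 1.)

14273 = 14×989 + 427
989 = 2×427 + 135
427 = 3×135 + 22
135 = 6×22 + 3
22 = 7×3 + 1
3 = 3×1 + 0  (stop)
So 14273/989 = [14; 2, 3, 6, 7, 3].

[14; 2, 3, 6, 7, 3]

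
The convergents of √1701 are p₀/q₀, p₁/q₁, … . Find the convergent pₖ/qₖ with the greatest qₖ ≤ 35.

√1701 = [41; 4, 8, 1, 10, 1, 8, 4, 82, …] (period length 8).
Convergents:
  p_0/q_0 = 41/1
  p_1/q_1 = 165/4
  p_2/q_2 = 1361/33
  p_3/q_3 = 1526/37
q_2 = 33 ≤ 35 < 37 = q_3, so the answer is 1361/33.

1361/33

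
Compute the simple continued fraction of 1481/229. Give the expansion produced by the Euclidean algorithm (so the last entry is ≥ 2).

[6; 2, 7, 7, 2]

1481 = 6·229 + 107
229 = 2·107 + 15
107 = 7·15 + 2
15 = 7·2 + 1
2 = 2·1 + 0  (stop)
So 1481/229 = [6; 2, 7, 7, 2].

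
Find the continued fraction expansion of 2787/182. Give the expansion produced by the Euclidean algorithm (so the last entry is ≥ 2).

[15; 3, 5, 5, 2]

2787 = 15*182 + 57
182 = 3*57 + 11
57 = 5*11 + 2
11 = 5*2 + 1
2 = 2*1 + 0  (stop)
So 2787/182 = [15; 3, 5, 5, 2].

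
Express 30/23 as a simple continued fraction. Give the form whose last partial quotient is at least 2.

[1; 3, 3, 2]

30 = 1×23 + 7
23 = 3×7 + 2
7 = 3×2 + 1
2 = 2×1 + 0  (stop)
So 30/23 = [1; 3, 3, 2].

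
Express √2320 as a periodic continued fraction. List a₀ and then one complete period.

[48; 6, 96]

a₀ = ⌊√2320⌋ = 48.
With m₀=0, d₀=1 and mₖ₊₁ = dₖaₖ − mₖ, dₖ₊₁ = (n − mₖ₊₁²)/dₖ, aₖ₊₁ = ⌊(a₀+mₖ₊₁)/dₖ₊₁⌋:
  k=1: m=48, d=16, a=6
  k=2: m=48, d=1, a=96
d=1 and a=2a₀=96 at k=2, so the next step gives (m, d) = (48, 16) again — its k=1 value — and the period has length 2.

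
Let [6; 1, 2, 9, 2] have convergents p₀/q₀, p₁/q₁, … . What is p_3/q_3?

Using pₖ = aₖpₖ₋₁ + pₖ₋₂, qₖ = aₖqₖ₋₁ + qₖ₋₂ (with p₋₁=1, p₋₂=0, q₋₁=0, q₋₂=1):
  k=0: a=6, p=6, q=1
  k=1: a=1, p=7, q=1
  k=2: a=2, p=20, q=3
  k=3: a=9, p=187, q=28

187/28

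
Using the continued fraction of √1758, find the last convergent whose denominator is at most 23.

587/14

√1758 = [41; 1, 12, 1, 82, …] (period length 4).
Convergents:
  p_0/q_0 = 41/1
  p_1/q_1 = 42/1
  p_2/q_2 = 545/13
  p_3/q_3 = 587/14
  p_4/q_4 = 48679/1161
q_3 = 14 ≤ 23 < 1161 = q_4, so the answer is 587/14.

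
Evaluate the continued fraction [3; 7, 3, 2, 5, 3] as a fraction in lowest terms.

Using pₖ = aₖpₖ₋₁ + pₖ₋₂ and qₖ = aₖqₖ₋₁ + qₖ₋₂:
  k=0: a=3, p=3, q=1
  k=1: a=7, p=22, q=7
  k=2: a=3, p=69, q=22
  k=3: a=2, p=160, q=51
  k=4: a=5, p=869, q=277
  k=5: a=3, p=2767, q=882

2767/882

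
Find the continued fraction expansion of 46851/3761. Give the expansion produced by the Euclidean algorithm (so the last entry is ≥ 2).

[12; 2, 5, 3, 9, 2, 5]

46851 = 12×3761 + 1719
3761 = 2×1719 + 323
1719 = 5×323 + 104
323 = 3×104 + 11
104 = 9×11 + 5
11 = 2×5 + 1
5 = 5×1 + 0  (stop)
So 46851/3761 = [12; 2, 5, 3, 9, 2, 5].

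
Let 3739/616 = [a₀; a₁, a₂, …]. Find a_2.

3

3739 = 6·616 + 43   →  a_0 = 6
616 = 14·43 + 14   →  a_1 = 14
43 = 3·14 + 1   →  a_2 = 3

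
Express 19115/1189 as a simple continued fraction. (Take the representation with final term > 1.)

19115 = 16×1189 + 91
1189 = 13×91 + 6
91 = 15×6 + 1
6 = 6×1 + 0  (stop)
So 19115/1189 = [16; 13, 15, 6].

[16; 13, 15, 6]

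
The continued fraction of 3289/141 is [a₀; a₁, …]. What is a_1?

3

3289 = 23·141 + 46   →  a_0 = 23
141 = 3·46 + 3   →  a_1 = 3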